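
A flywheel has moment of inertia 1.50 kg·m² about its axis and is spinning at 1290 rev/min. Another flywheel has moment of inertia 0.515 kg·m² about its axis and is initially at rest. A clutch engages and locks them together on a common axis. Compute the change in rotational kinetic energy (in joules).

ΔKE ≈ -3500 J

No external torque acts about the common axis, so total angular momentum is conserved.
Taking A's sense as positive: L = (1.500)(1290) = 1935 kg·m²·rpm.
Combined I = 1.500 + 0.5150 = 2.015 kg·m².
ω_f = L / I = 1935 / 2.015 = 960.3 rpm.
KE_i = ½ΣIω² = 13690 J; KE_f = ½(2.015)(100.6)² = 10190 J.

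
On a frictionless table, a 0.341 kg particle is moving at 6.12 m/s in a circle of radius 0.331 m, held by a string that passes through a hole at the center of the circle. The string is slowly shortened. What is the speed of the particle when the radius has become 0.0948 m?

v₂ ≈ 21.4 m/s

The only horizontal force on the mass is along the cord (radial), so it exerts no torque about the hole and angular momentum m v r is conserved.
v₂ = v₁ r₁ / r₂ = (6.12)(0.331) / (0.0948) = 21.37 m/s.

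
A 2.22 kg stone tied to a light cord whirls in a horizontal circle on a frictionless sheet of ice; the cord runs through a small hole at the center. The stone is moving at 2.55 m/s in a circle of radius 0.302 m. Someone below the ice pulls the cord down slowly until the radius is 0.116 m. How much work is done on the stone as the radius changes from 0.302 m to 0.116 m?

Central (radial) force ⇒ zero torque about the center ⇒ m v r is constant.
v₂ = v₁ r₁ / r₂ = (2.55)(0.302) / (0.116) = 6.639 m/s.
W = ΔKE = ½m(v₂² − v₁²) = 41.70 J.

W ≈ 41.7 J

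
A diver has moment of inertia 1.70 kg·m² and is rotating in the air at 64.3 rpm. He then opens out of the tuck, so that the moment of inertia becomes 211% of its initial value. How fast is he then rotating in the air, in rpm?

ω₂ ≈ 30.5 rpm

No external torque acts about the spin axis, so angular momentum is conserved.
I₂ = 2.11 × 1.70 = 3.587 kg·m².
ω₂ = I₁ω₁ / I₂ = (1.700)(64.3 rpm) / (3.587) = 30.47 rpm.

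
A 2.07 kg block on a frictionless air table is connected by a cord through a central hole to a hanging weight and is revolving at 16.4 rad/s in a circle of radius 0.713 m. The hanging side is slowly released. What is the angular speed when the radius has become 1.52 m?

No torque about the axis ⇒ m r₁² ω₁ = m r₂² ω₂.
ω₂ = ω₁ (r₁/r₂)² = (16.4)(0.713/1.52)² = 3.609 rad/s.

ω₂ ≈ 3.61 rad/s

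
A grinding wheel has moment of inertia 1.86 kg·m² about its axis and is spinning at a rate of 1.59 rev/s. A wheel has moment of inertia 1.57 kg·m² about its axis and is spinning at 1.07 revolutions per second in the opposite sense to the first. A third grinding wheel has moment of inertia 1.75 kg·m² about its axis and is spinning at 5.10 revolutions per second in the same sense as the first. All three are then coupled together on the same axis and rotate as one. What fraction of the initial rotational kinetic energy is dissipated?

fraction ≈ 0.614

The coupling torques are internal; angular momentum about the shared axis is conserved.
Taking A's sense as positive: L = (1.860)(1.59) − (1.570)(1.07) + (1.750)(5.10) = 10.20 kg·m²·rev/s.
Combined I = 1.860 + 1.570 + 1.750 = 5.180 kg·m².
ω_f = L / I = 10.20 / 5.180 = 1.970 rev/s.
KE_i = ½ΣIω² = 1027 J; KE_f = ½(5.180)(12.38)² = 396.7 J.
Fraction dissipated = (KE_i − KE_f)/KE_i = 0.6137.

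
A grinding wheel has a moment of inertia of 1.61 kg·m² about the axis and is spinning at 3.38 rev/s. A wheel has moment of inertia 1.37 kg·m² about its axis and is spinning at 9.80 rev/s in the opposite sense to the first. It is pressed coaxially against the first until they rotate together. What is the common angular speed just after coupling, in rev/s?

|ω_f| ≈ 2.68 rev/s

The coupling torques are internal; angular momentum about the shared axis is conserved.
Taking A's sense as positive: L = (1.610)(3.38) − (1.370)(9.80) = -7.984 kg·m²·rev/s.
Combined I = 1.610 + 1.370 = 2.980 kg·m².
ω_f = L / I = -7.984 / 2.980 = -2.679 rev/s.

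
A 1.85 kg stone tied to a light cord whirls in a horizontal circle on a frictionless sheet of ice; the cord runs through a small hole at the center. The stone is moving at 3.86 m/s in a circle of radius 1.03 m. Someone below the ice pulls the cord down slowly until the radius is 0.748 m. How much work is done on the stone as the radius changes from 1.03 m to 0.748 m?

The only horizontal force on the mass is along the cord (radial), so it exerts no torque about the hole and angular momentum m v r is conserved.
v₂ = v₁ r₁ / r₂ = (3.86)(1.03) / (0.748) = 5.315 m/s.
W = ΔKE = ½m(v₂² − v₁²) = 12.35 J.

W ≈ 12.4 J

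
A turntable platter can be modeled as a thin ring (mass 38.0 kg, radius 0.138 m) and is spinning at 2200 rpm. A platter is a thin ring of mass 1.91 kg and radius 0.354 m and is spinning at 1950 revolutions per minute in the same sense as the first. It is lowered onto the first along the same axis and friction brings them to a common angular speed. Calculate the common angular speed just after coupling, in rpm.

|ω_f| ≈ 2140 rpm

The coupling torques are internal; angular momentum about the shared axis is conserved.
Moments of inertia: I_A = (38.0)(0.138)² = 0.7237 kg·m²; I_B = (1.91)(0.354)² = 0.2394 kg·m².
Taking A's sense as positive: L = (0.7237)(2200) + (0.2394)(1950) = 2059 kg·m²·rpm.
Combined I = 0.7237 + 0.2394 = 0.9630 kg·m².
ω_f = L / I = 2059 / 0.9630 = 2138 rpm.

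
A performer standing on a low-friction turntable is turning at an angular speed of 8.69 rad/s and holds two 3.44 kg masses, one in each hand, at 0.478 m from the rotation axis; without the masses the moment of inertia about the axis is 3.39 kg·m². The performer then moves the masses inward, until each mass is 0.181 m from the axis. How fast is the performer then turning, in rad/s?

Angular momentum about the spin axis is conserved since the torque about it is zero.
I₁ = 3.39 + 2(3.44)(0.478)² = 4.962 kg·m²; I₂ = 3.39 + 2(3.44)(0.181)² = 3.615 kg·m².
ω₂ = I₁ω₁ / I₂ = (4.962)(8.69 rad/s) / (3.615) = 11.93 rad/s.

ω₂ ≈ 11.9 rad/s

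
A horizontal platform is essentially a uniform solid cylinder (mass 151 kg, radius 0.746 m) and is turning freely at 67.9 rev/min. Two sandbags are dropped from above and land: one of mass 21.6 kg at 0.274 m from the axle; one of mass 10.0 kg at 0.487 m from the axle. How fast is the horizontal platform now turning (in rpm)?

The added mass arrives with no angular momentum about the axle, and any external torque about the axle is negligible, so the system's angular momentum is conserved.
I_p = ½(151)(0.746)² = 42.02 kg·m².
Added inertia Σmr² = (21.6)(0.274)² + (10.0)(0.487)² = 3.993 kg·m²; I_f = 42.02 + 3.993 = 46.01 kg·m².
ω_f = I_p ω_i / I_f = (42.02)(67.9) / 46.01 = 62.01 rpm.

ω_f ≈ 62.0 rpm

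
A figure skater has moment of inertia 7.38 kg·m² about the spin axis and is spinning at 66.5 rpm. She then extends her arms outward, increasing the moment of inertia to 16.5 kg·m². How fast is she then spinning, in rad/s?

ω₂ ≈ 3.11 rad/s

Angular momentum about the spin axis is conserved since the torque about it is zero.
ω₂ = I₁ω₁ / I₂ = (7.380)(66.5 rpm) / (16.50) = 29.74 rpm = 3.115 rad/s.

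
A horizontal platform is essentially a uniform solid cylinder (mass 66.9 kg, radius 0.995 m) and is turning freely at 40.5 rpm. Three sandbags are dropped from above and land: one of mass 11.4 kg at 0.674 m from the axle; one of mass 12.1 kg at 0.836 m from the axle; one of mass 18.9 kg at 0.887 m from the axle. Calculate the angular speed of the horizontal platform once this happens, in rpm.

ω_f ≈ 21.8 rpm

No external torque acts about the axle; L_before = L_after.
I_p = ½(66.9)(0.995)² = 33.12 kg·m².
Added inertia Σmr² = (11.4)(0.674)² + (12.1)(0.836)² + (18.9)(0.887)² = 28.51 kg·m²; I_f = 33.12 + 28.51 = 61.62 kg·m².
ω_f = I_p ω_i / I_f = (33.12)(40.5) / 61.62 = 21.77 rpm.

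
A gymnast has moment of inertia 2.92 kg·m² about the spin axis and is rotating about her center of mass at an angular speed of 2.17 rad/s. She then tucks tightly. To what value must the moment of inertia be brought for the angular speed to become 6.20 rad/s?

I₂ ≈ 1.02 kg·m²

No external torque acts about the spin axis, so angular momentum is conserved.
I₂ = I₁ω₁ / ω₂ = (2.92)(2.17) / (6.20) = 1.022 kg·m².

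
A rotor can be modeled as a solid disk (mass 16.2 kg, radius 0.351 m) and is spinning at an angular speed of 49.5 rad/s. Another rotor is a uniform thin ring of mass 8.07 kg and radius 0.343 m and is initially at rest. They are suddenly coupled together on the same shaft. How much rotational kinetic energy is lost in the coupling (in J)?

The coupling torques are internal; angular momentum about the shared axis is conserved.
Moments of inertia: I_A = ½(16.2)(0.351)² = 0.9979 kg·m²; I_B = (8.07)(0.343)² = 0.9494 kg·m².
Taking A's sense as positive: L = (0.9979)(49.5) = 49.40 kg·m²·rad/s.
Combined I = 0.9979 + 0.9494 = 1.947 kg·m².
ω_f = L / I = 49.40 / 1.947 = 25.37 rad/s.
KE_i = ½ΣIω² = 1223 J; KE_f = ½(1.947)(25.37)² = 626.5 J.

ΔKE lost ≈ 596 J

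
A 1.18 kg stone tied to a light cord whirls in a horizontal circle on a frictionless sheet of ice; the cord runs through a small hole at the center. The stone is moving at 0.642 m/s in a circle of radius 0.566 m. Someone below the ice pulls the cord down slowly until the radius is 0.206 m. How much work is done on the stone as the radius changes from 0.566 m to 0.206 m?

W ≈ 1.59 J

The only horizontal force on the mass is along the cord (radial), so it exerts no torque about the hole and angular momentum m v r is conserved.
v₂ = v₁ r₁ / r₂ = (0.642)(0.566) / (0.206) = 1.764 m/s.
W = ΔKE = ½m(v₂² − v₁²) = 1.593 J.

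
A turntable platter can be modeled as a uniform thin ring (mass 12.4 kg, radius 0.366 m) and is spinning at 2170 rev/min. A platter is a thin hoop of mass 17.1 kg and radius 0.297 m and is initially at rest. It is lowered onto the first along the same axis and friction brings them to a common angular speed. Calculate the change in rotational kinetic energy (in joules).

ΔKE ≈ -20400 J

The coupling torques are internal; angular momentum about the shared axis is conserved.
Moments of inertia: I_A = (12.4)(0.366)² = 1.661 kg·m²; I_B = (17.1)(0.297)² = 1.508 kg·m².
Taking A's sense as positive: L = (1.661)(2170) = 3604 kg·m²·rpm.
Combined I = 1.661 + 1.508 = 3.169 kg·m².
ω_f = L / I = 3604 / 3.169 = 1137 rpm.
KE_i = ½ΣIω² = 42890 J; KE_f = ½(3.169)(119.1)² = 22480 J.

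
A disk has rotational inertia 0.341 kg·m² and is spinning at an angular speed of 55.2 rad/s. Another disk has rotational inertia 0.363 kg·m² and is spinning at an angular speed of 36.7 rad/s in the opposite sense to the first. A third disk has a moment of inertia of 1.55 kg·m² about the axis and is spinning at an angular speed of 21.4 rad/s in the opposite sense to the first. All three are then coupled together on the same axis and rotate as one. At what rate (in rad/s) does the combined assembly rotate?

|ω_f| ≈ 12.3 rad/s

The coupling torques are internal; angular momentum about the shared axis is conserved.
Taking A's sense as positive: L = (0.3410)(55.2) − (0.3630)(36.7) − (1.550)(21.4) = -27.67 kg·m²·rad/s.
Combined I = 0.3410 + 0.3630 + 1.550 = 2.254 kg·m².
ω_f = L / I = -27.67 / 2.254 = -12.28 rad/s.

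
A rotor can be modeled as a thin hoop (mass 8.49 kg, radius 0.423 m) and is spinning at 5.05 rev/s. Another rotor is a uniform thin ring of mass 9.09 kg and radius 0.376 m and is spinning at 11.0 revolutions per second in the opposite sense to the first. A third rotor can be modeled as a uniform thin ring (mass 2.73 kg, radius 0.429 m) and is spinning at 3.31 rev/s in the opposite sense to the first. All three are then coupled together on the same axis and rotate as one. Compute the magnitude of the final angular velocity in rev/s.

The coupling torques are internal; angular momentum about the shared axis is conserved.
Moments of inertia: I_A = (8.49)(0.423)² = 1.519 kg·m²; I_B = (9.09)(0.376)² = 1.285 kg·m²; I_C = (2.73)(0.429)² = 0.5024 kg·m².
Taking A's sense as positive: L = (1.519)(5.05) − (1.285)(11.0) − (0.5024)(3.31) = -8.128 kg·m²·rev/s.
Combined I = 1.519 + 1.285 + 0.5024 = 3.307 kg·m².
ω_f = L / I = -8.128 / 3.307 = -2.458 rev/s.

|ω_f| ≈ 2.46 rev/s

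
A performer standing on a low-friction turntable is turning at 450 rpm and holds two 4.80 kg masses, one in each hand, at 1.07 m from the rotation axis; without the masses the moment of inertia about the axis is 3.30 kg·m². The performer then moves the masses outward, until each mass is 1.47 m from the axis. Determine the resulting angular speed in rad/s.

No external torque acts about the spin axis, so angular momentum is conserved.
I₁ = 3.30 + 2(4.80)(1.07)² = 14.29 kg·m²; I₂ = 3.30 + 2(4.80)(1.47)² = 24.04 kg·m².
ω₂ = I₁ω₁ / I₂ = (14.29)(450 rpm) / (24.04) = 267.5 rpm = 28.01 rad/s.

ω₂ ≈ 28.0 rad/s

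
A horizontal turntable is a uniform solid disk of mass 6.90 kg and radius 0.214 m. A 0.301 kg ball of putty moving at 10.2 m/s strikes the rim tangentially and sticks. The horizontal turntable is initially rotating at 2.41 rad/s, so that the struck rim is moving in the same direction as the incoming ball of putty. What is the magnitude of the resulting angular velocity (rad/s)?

The axle reaction passes through the axle and exerts no torque about it; angular momentum about the axle is conserved through the impact.
I_p = ½(6.90)(0.214)² = 0.1580 kg·m². Taking the sense of the ball of putty's angular momentum as positive, L_{ball} = m v R = (0.301)(10.2)(0.214) = 0.6570 kg·m²/s.
L_i = +I_p ω_p + m v R = +(0.1580)(2.41) + 0.6570 = 1.038 kg·m²/s.
After sticking, I_f = I_p + m R² = 0.1580 + (0.301)(0.214)² = 0.1718 kg·m².
ω_f = L_i / I_f = 1.038 / 0.1718 = 6.041 rad/s.

|ω_f| ≈ 6.04 rad/s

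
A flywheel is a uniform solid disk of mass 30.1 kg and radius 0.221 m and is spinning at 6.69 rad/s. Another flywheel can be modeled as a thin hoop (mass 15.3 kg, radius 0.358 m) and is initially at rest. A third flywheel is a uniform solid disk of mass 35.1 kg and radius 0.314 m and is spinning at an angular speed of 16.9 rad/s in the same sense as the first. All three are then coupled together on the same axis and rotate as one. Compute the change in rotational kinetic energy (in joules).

The coupling torques are internal; angular momentum about the shared axis is conserved.
Moments of inertia: I_A = ½(30.1)(0.221)² = 0.7351 kg·m²; I_B = (15.3)(0.358)² = 1.961 kg·m²; I_C = ½(35.1)(0.314)² = 1.730 kg·m².
Taking A's sense as positive: L = (0.7351)(6.69) + (1.730)(16.9) = 34.16 kg·m²·rad/s.
Combined I = 0.7351 + 1.961 + 1.730 = 4.426 kg·m².
ω_f = L / I = 34.16 / 4.426 = 7.718 rad/s.
KE_i = ½ΣIω² = 263.6 J; KE_f = ½(4.426)(7.718)² = 131.8 J.

ΔKE ≈ -132 J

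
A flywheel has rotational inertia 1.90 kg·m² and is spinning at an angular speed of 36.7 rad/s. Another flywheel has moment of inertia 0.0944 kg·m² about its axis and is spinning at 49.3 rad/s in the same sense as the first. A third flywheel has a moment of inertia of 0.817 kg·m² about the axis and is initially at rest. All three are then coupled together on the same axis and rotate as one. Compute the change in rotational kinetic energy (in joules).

The coupling torques are internal; angular momentum about the shared axis is conserved.
Taking A's sense as positive: L = (1.900)(36.7) + (0.09440)(49.3) = 74.38 kg·m²·rad/s.
Combined I = 1.900 + 0.09440 + 0.8170 = 2.811 kg·m².
ω_f = L / I = 74.38 / 2.811 = 26.46 rad/s.
KE_i = ½ΣIω² = 1394 J; KE_f = ½(2.811)(26.46)² = 984.0 J.

ΔKE ≈ -410 J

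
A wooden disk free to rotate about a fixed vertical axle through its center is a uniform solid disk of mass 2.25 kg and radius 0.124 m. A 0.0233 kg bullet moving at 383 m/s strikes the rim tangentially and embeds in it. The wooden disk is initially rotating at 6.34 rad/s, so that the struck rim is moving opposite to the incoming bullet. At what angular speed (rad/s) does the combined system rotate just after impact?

The axle reaction passes through the axle and exerts no torque about it; angular momentum about the axle is conserved through the impact.
I_p = ½(2.25)(0.124)² = 0.01730 kg·m². Taking the sense of the bullet's angular momentum as positive, L_{bullet} = m v R = (0.0233)(383)(0.124) = 1.107 kg·m²/s.
L_i = −I_p ω_p + m v R = −(0.01730)(6.34) + 1.107 = 0.9969 kg·m²/s.
After sticking, I_f = I_p + m R² = 0.01730 + (0.0233)(0.124)² = 0.01766 kg·m².
ω_f = L_i / I_f = 0.9969 / 0.01766 = 56.46 rad/s.

|ω_f| ≈ 56.5 rad/s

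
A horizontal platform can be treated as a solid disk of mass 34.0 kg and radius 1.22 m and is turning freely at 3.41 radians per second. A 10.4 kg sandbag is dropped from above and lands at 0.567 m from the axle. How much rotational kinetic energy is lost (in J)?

energy lost ≈ 17.2 J

The added mass arrives with no angular momentum about the axle, and any external torque about the axle is negligible, so the system's angular momentum is conserved.
I_p = ½(34.0)(1.22)² = 25.30 kg·m².
Added inertia Σmr² = (10.4)(0.567)² = 3.343 kg·m²; I_f = 25.30 + 3.343 = 28.65 kg·m².
ω_f = I_p ω_i / I_f = (25.30)(3.41) / 28.65 = 3.012 rad/s.
KE_i = ½(25.30)(3.410 rad/s)² = 147.1 J; KE_f = ½(28.65)(3.012)² = 129.9 J.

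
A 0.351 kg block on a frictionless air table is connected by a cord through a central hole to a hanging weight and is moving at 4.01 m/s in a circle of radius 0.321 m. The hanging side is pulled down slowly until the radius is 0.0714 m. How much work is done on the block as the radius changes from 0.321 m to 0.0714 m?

The only horizontal force on the mass is along the cord (radial), so it exerts no torque about the hole and angular momentum m v r is conserved.
v₂ = v₁ r₁ / r₂ = (4.01)(0.321) / (0.0714) = 18.03 m/s.
W = ΔKE = ½m(v₂² − v₁²) = 54.22 J.

W ≈ 54.2 J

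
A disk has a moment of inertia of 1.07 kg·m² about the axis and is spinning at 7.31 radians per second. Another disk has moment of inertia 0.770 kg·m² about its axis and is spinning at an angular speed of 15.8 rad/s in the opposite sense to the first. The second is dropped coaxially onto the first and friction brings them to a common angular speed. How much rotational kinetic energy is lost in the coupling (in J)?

No external torque acts about the common axis, so total angular momentum is conserved.
Taking A's sense as positive: L = (1.070)(7.31) − (0.7700)(15.8) = -4.344 kg·m²·rad/s.
Combined I = 1.070 + 0.7700 = 1.840 kg·m².
ω_f = L / I = -4.344 / 1.840 = -2.361 rad/s.
KE_i = ½ΣIω² = 124.7 J; KE_f = ½(1.840)(2.361)² = 5.129 J.

ΔKE lost ≈ 120 J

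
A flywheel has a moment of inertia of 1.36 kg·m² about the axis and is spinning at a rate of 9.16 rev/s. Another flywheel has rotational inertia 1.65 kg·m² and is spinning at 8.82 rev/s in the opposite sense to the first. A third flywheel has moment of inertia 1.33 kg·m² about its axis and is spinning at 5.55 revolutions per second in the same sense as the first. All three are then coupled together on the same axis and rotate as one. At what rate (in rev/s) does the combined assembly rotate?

The coupling torques are internal; angular momentum about the shared axis is conserved.
Taking A's sense as positive: L = (1.360)(9.16) − (1.650)(8.82) + (1.330)(5.55) = 5.286 kg·m²·rev/s.
Combined I = 1.360 + 1.650 + 1.330 = 4.340 kg·m².
ω_f = L / I = 5.286 / 4.340 = 1.218 rev/s.

|ω_f| ≈ 1.22 rev/s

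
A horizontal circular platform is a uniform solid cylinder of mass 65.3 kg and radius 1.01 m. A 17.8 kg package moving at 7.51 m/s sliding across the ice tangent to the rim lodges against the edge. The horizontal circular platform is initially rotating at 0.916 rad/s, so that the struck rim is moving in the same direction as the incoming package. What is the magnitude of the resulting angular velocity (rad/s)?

About the central axle the impulsive forces during the collision are internal, so angular momentum about that axis is conserved.
I_p = ½(65.3)(1.01)² = 33.31 kg·m². Taking the sense of the package's angular momentum as positive, L_{package} = m v R = (17.8)(7.51)(1.01) = 135.0 kg·m²/s.
L_i = +I_p ω_p + m v R = +(33.31)(0.916) + 135.0 = 165.5 kg·m²/s.
After sticking, I_f = I_p + m R² = 33.31 + (17.8)(1.01)² = 51.46 kg·m².
ω_f = L_i / I_f = 165.5 / 51.46 = 3.216 rad/s.

|ω_f| ≈ 3.22 rad/s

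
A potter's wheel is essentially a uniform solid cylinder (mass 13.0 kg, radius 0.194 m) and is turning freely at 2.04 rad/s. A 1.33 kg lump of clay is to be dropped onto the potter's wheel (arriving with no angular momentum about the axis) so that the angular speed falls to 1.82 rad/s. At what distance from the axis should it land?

r ≈ 0.149 m

The added mass arrives with no angular momentum about the axis, and any external torque about the axis is negligible, so the system's angular momentum is conserved.
I_p = ½(13.0)(0.194)² = 0.2446 kg·m².
I_p ω_i = (I_p + m r²) ω_f ⇒ m r² = I_p(ω_i/ω_f − 1) = 0.2446(2.04/1.82 − 1) = 0.02957 kg·m².
r = √(0.02957/1.33) = 0.1491 m.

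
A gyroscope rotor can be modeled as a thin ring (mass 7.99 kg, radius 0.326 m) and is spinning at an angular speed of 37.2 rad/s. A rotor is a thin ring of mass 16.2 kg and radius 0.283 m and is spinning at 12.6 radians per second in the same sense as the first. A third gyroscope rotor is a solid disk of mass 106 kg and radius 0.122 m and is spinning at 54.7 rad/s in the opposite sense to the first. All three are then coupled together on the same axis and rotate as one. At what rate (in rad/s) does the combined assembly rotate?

|ω_f| ≈ 1.63 rad/s

No external torque acts about the common axis, so total angular momentum is conserved.
Moments of inertia: I_A = (7.99)(0.326)² = 0.8491 kg·m²; I_B = (16.2)(0.283)² = 1.297 kg·m²; I_C = ½(106)(0.122)² = 0.7889 kg·m².
Taking A's sense as positive: L = (0.8491)(37.2) + (1.297)(12.6) − (0.7889)(54.7) = 4.786 kg·m²·rad/s.
Combined I = 0.8491 + 1.297 + 0.7889 = 2.935 kg·m².
ω_f = L / I = 4.786 / 2.935 = 1.630 rad/s.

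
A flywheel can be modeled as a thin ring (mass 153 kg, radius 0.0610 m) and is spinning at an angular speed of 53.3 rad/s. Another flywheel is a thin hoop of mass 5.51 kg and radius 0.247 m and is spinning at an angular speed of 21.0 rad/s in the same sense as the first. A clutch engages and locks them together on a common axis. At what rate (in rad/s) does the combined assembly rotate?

|ω_f| ≈ 41.3 rad/s

No external torque acts about the common axis, so total angular momentum is conserved.
Moments of inertia: I_A = (153)(0.0610)² = 0.5693 kg·m²; I_B = (5.51)(0.247)² = 0.3362 kg·m².
Taking A's sense as positive: L = (0.5693)(53.3) + (0.3362)(21.0) = 37.40 kg·m²·rad/s.
Combined I = 0.5693 + 0.3362 = 0.9055 kg·m².
ω_f = L / I = 37.40 / 0.9055 = 41.31 rad/s.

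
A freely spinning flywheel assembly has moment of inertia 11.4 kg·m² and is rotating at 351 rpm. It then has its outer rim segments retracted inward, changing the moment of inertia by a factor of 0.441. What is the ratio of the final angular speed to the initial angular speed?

ω₂/ω₁ ≈ 2.27

With no external torque about the axis, L is conserved: I₁ω₁ = I₂ω₂.
I₂ = 0.441 × 11.4 = 5.027 kg·m².
ω₂/ω₁ = I₁/I₂ = 11.40 / 5.027 = 2.268.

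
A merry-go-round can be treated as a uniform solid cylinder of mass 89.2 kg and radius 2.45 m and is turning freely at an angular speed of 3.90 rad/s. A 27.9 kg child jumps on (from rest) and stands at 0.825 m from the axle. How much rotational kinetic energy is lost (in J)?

The added mass arrives with no angular momentum about the axle, and any external torque about the axle is negligible, so the system's angular momentum is conserved.
I_p = ½(89.2)(2.45)² = 267.7 kg·m².
Added inertia Σmr² = (27.9)(0.825)² = 18.99 kg·m²; I_f = 267.7 + 18.99 = 286.7 kg·m².
ω_f = I_p ω_i / I_f = (267.7)(3.90) / 286.7 = 3.642 rad/s.
KE_i = ½(267.7)(3.900 rad/s)² = 2036 J; KE_f = ½(286.7)(3.642)² = 1901 J.

energy lost ≈ 135 J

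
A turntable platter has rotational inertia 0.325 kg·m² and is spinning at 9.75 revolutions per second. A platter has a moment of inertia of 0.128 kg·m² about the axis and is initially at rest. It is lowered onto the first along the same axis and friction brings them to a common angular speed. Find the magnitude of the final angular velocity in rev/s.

The coupling torques are internal; angular momentum about the shared axis is conserved.
Taking A's sense as positive: L = (0.3250)(9.75) = 3.169 kg·m²·rev/s.
Combined I = 0.3250 + 0.1280 = 0.4530 kg·m².
ω_f = L / I = 3.169 / 0.4530 = 6.995 rev/s.

|ω_f| ≈ 7.00 rev/s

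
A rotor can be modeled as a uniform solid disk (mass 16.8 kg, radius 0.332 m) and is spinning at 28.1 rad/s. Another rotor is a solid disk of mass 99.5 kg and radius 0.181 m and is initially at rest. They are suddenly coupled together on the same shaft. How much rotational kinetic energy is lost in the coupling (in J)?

ΔKE lost ≈ 233 J

The coupling torques are internal; angular momentum about the shared axis is conserved.
Moments of inertia: I_A = ½(16.8)(0.332)² = 0.9259 kg·m²; I_B = ½(99.5)(0.181)² = 1.630 kg·m².
Taking A's sense as positive: L = (0.9259)(28.1) = 26.02 kg·m²·rad/s.
Combined I = 0.9259 + 1.630 = 2.556 kg·m².
ω_f = L / I = 26.02 / 2.556 = 10.18 rad/s.
KE_i = ½ΣIω² = 365.5 J; KE_f = ½(2.556)(10.18)² = 132.4 J.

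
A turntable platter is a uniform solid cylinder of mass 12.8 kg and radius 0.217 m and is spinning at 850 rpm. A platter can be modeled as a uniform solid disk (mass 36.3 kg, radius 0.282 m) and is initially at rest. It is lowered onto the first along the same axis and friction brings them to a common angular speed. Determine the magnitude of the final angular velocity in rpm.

No external torque acts about the common axis, so total angular momentum is conserved.
Moments of inertia: I_A = ½(12.8)(0.217)² = 0.3014 kg·m²; I_B = ½(36.3)(0.282)² = 1.443 kg·m².
Taking A's sense as positive: L = (0.3014)(850) = 256.2 kg·m²·rpm.
Combined I = 0.3014 + 1.443 = 1.745 kg·m².
ω_f = L / I = 256.2 / 1.745 = 146.8 rpm.

|ω_f| ≈ 147 rpm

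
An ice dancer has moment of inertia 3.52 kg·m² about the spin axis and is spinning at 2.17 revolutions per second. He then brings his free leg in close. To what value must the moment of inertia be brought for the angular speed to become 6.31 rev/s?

Angular momentum about the spin axis is conserved since the torque about it is zero.
I₂ = I₁ω₁ / ω₂ = (3.52)(2.17) / (6.31) = 1.211 kg·m².

I₂ ≈ 1.21 kg·m²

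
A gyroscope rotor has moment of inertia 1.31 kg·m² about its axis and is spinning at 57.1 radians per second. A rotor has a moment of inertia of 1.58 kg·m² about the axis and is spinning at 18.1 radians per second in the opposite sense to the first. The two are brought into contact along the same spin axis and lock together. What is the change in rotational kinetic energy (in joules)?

The coupling torques are internal; angular momentum about the shared axis is conserved.
Taking A's sense as positive: L = (1.310)(57.1) − (1.580)(18.1) = 46.20 kg·m²·rad/s.
Combined I = 1.310 + 1.580 = 2.890 kg·m².
ω_f = L / I = 46.20 / 2.890 = 15.99 rad/s.
KE_i = ½ΣIω² = 2394 J; KE_f = ½(2.890)(15.99)² = 369.3 J.

ΔKE ≈ -2030 J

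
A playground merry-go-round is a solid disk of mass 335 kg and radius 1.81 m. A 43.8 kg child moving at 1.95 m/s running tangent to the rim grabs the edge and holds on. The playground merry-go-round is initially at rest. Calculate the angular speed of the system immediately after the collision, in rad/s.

The axle reaction passes through the axle and exerts no torque about it; angular momentum about the axle is conserved through the impact.
I_p = ½(335)(1.81)² = 548.7 kg·m². Taking the sense of the child's angular momentum as positive, L_{child} = m v R = (43.8)(1.95)(1.81) = 154.6 kg·m²/s.
L_i = 0 + 154.6 = 154.6 kg·m²/s.
After sticking, I_f = I_p + m R² = 548.7 + (43.8)(1.81)² = 692.2 kg·m².
ω_f = L_i / I_f = 154.6 / 692.2 = 0.2233 rad/s.

|ω_f| ≈ 0.223 rad/s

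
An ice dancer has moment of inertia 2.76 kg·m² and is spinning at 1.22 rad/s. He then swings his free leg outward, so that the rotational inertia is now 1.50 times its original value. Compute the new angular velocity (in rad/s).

Angular momentum about the spin axis is conserved since the torque about it is zero.
I₂ = 1.50 × 2.76 = 4.140 kg·m².
ω₂ = I₁ω₁ / I₂ = (2.760)(1.22 rad/s) / (4.140) = 0.8133 rad/s.

ω₂ ≈ 0.813 rad/s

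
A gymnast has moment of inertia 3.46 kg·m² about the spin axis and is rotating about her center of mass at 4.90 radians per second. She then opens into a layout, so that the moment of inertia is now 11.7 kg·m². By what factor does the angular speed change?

With no external torque about the axis, L is conserved: I₁ω₁ = I₂ω₂.
ω₂/ω₁ = I₁/I₂ = 3.460 / 11.70 = 0.2957.

ω₂/ω₁ ≈ 0.296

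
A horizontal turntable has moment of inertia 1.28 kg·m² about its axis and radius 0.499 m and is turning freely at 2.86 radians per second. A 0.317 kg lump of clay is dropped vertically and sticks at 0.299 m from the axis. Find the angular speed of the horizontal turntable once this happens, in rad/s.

ω_f ≈ 2.80 rad/s

The added mass arrives with no angular momentum about the axis, and any external torque about the axis is negligible, so the system's angular momentum is conserved.
Added inertia Σmr² = (0.317)(0.299)² = 0.02834 kg·m²; I_f = 1.280 + 0.02834 = 1.308 kg·m².
ω_f = I_p ω_i / I_f = (1.280)(2.86) / 1.308 = 2.798 rad/s.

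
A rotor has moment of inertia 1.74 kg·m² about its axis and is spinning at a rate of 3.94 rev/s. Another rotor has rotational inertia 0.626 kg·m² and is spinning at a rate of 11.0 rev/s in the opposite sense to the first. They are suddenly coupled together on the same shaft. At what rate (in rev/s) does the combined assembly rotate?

No external torque acts about the common axis, so total angular momentum is conserved.
Taking A's sense as positive: L = (1.740)(3.94) − (0.6260)(11.0) = -0.03040 kg·m²·rev/s.
Combined I = 1.740 + 0.6260 = 2.366 kg·m².
ω_f = L / I = -0.03040 / 2.366 = -0.01285 rev/s.

|ω_f| ≈ 0.0128 rev/s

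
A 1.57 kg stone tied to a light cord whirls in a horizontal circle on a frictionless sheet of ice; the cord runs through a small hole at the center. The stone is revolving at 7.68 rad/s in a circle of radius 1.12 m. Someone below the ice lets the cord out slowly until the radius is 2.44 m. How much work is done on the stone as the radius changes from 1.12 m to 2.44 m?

W ≈ -45.8 J

The constraining force is radial, so m r² ω about the center is conserved.
ω₂ = ω₁ (r₁/r₂)² = (7.68)(1.12/2.44)² = 1.618 rad/s.
W = ΔKE = ½m(v₂² − v₁²) = -45.84 J.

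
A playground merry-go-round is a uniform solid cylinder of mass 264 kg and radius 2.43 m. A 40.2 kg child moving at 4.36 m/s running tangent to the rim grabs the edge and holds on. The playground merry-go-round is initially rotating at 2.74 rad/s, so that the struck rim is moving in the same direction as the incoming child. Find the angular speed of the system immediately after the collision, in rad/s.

The axle reaction passes through the axle and exerts no torque about it; angular momentum about the axle is conserved through the impact.
I_p = ½(264)(2.43)² = 779.4 kg·m². Taking the sense of the child's angular momentum as positive, L_{child} = m v R = (40.2)(4.36)(2.43) = 425.9 kg·m²/s.
L_i = +I_p ω_p + m v R = +(779.4)(2.74) + 425.9 = 2562 kg·m²/s.
After sticking, I_f = I_p + m R² = 779.4 + (40.2)(2.43)² = 1017 kg·m².
ω_f = L_i / I_f = 2562 / 1017 = 2.519 rad/s.

|ω_f| ≈ 2.52 rad/s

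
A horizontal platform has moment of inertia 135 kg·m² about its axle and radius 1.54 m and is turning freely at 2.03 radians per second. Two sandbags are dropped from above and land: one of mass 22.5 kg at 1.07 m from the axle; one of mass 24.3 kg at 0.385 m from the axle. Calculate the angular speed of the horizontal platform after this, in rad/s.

No external torque acts about the axle; L_before = L_after.
Added inertia Σmr² = (22.5)(1.07)² + (24.3)(0.385)² = 29.36 kg·m²; I_f = 135.0 + 29.36 = 164.4 kg·m².
ω_f = I_p ω_i / I_f = (135.0)(2.03) / 164.4 = 1.667 rad/s.

ω_f ≈ 1.67 rad/s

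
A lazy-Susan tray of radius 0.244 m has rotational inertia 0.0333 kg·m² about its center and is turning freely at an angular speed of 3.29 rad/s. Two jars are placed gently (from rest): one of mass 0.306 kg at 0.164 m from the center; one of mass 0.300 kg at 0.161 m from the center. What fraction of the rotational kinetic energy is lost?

No external torque acts about the center; L_before = L_after.
Added inertia Σmr² = (0.306)(0.164)² + (0.300)(0.161)² = 0.01601 kg·m²; I_f = 0.03330 + 0.01601 = 0.04931 kg·m².
ω_f = I_p ω_i / I_f = (0.03330)(3.29) / 0.04931 = 2.222 rad/s.
KE_i = ½(0.03330)(3.290 rad/s)² = 0.1802 J; KE_f = ½(0.04931)(2.222)² = 0.1217 J.
Fraction lost = 0.3246.

fraction ≈ 0.325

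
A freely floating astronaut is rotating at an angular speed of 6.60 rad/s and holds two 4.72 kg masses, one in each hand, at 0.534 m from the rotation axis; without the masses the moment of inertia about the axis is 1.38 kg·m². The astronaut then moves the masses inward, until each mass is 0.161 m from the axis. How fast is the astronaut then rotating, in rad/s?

Angular momentum about the spin axis is conserved since the torque about it is zero.
I₁ = 1.38 + 2(4.72)(0.534)² = 4.072 kg·m²; I₂ = 1.38 + 2(4.72)(0.161)² = 1.625 kg·m².
ω₂ = I₁ω₁ / I₂ = (4.072)(6.60 rad/s) / (1.625) = 16.54 rad/s.

ω₂ ≈ 16.5 rad/s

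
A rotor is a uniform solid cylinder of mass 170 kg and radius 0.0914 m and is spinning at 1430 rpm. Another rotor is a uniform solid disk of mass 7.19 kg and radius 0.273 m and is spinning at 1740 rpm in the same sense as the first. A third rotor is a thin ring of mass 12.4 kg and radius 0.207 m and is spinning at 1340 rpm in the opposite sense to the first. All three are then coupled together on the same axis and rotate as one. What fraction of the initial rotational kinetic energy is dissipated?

The coupling torques are internal; angular momentum about the shared axis is conserved.
Moments of inertia: I_A = ½(170)(0.0914)² = 0.7101 kg·m²; I_B = ½(7.19)(0.273)² = 0.2679 kg·m²; I_C = (12.4)(0.207)² = 0.5313 kg·m².
Taking A's sense as positive: L = (0.7101)(1430) + (0.2679)(1740) − (0.5313)(1340) = 769.6 kg·m²·rpm.
Combined I = 0.7101 + 0.2679 + 0.5313 = 1.509 kg·m².
ω_f = L / I = 769.6 / 1.509 = 509.9 rpm.
KE_i = ½ΣIω² = 17640 J; KE_f = ½(1.509)(53.40)² = 2152 J.
Fraction dissipated = (KE_i − KE_f)/KE_i = 0.8780.

fraction ≈ 0.878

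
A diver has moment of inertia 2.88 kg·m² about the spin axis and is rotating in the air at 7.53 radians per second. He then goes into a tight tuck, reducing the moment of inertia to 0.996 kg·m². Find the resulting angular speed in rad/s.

ω₂ ≈ 21.8 rad/s

With no external torque about the axis, L is conserved: I₁ω₁ = I₂ω₂.
ω₂ = I₁ω₁ / I₂ = (2.880)(7.53 rad/s) / (0.9960) = 21.77 rad/s.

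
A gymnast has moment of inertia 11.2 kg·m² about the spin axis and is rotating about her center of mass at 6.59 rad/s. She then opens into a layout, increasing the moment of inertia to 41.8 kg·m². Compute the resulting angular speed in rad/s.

ω₂ ≈ 1.77 rad/s

No external torque acts about the spin axis, so angular momentum is conserved.
ω₂ = I₁ω₁ / I₂ = (11.20)(6.59 rad/s) / (41.80) = 1.766 rad/s.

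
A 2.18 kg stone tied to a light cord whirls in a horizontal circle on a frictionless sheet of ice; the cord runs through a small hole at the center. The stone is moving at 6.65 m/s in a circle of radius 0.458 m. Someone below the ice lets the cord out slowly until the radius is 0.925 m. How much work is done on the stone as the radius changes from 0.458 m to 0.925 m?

W ≈ -36.4 J

Central (radial) force ⇒ zero torque about the center ⇒ m v r is constant.
v₂ = v₁ r₁ / r₂ = (6.65)(0.458) / (0.925) = 3.293 m/s.
W = ΔKE = ½m(v₂² − v₁²) = -36.39 J.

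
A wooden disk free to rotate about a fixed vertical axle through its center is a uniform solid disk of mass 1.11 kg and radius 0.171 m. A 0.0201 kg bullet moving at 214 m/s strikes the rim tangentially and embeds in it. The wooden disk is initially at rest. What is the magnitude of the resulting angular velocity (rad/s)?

About the axle the impulsive forces during the collision are internal, so angular momentum about that axis is conserved.
I_p = ½(1.11)(0.171)² = 0.01623 kg·m². Taking the sense of the bullet's angular momentum as positive, L_{bullet} = m v R = (0.0201)(214)(0.171) = 0.7355 kg·m²/s.
L_i = 0 + 0.7355 = 0.7355 kg·m²/s.
After sticking, I_f = I_p + m R² = 0.01623 + (0.0201)(0.171)² = 0.01682 kg·m².
ω_f = L_i / I_f = 0.7355 / 0.01682 = 43.74 rad/s.

|ω_f| ≈ 43.7 rad/s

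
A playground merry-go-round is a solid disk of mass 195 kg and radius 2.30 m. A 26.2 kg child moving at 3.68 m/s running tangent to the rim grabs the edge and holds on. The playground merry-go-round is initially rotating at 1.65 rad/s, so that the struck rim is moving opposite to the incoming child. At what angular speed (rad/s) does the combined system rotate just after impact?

|ω_f| ≈ 0.962 rad/s

About the axle the impulsive forces during the collision are internal, so angular momentum about that axis is conserved.
I_p = ½(195)(2.30)² = 515.8 kg·m². Taking the sense of the child's angular momentum as positive, L_{child} = m v R = (26.2)(3.68)(2.30) = 221.8 kg·m²/s.
L_i = −I_p ω_p + m v R = −(515.8)(1.65) + 221.8 = -629.3 kg·m²/s.
After sticking, I_f = I_p + m R² = 515.8 + (26.2)(2.30)² = 654.4 kg·m².
ω_f = L_i / I_f = -629.3 / 654.4 = -0.9616 rad/s.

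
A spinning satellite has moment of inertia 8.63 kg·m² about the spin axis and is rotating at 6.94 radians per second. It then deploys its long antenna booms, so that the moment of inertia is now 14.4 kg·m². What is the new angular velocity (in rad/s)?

With no external torque about the axis, L is conserved: I₁ω₁ = I₂ω₂.
ω₂ = I₁ω₁ / I₂ = (8.630)(6.94 rad/s) / (14.40) = 4.159 rad/s.

ω₂ ≈ 4.16 rad/s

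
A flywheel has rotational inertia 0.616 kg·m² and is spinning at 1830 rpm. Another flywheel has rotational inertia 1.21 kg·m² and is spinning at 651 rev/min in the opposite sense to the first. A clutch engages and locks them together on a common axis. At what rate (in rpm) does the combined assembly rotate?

|ω_f| ≈ 186 rpm

The coupling torques are internal; angular momentum about the shared axis is conserved.
Taking A's sense as positive: L = (0.6160)(1830) − (1.210)(651) = 339.6 kg·m²·rpm.
Combined I = 0.6160 + 1.210 = 1.826 kg·m².
ω_f = L / I = 339.6 / 1.826 = 186.0 rpm.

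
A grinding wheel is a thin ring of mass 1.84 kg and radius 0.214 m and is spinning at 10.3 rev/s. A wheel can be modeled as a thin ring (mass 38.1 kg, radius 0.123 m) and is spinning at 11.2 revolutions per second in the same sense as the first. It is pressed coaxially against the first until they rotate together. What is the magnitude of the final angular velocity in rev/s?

|ω_f| ≈ 11.1 rev/s

The coupling torques are internal; angular momentum about the shared axis is conserved.
Moments of inertia: I_A = (1.84)(0.214)² = 0.08426 kg·m²; I_B = (38.1)(0.123)² = 0.5764 kg·m².
Taking A's sense as positive: L = (0.08426)(10.3) + (0.5764)(11.2) = 7.324 kg·m²·rev/s.
Combined I = 0.08426 + 0.5764 = 0.6607 kg·m².
ω_f = L / I = 7.324 / 0.6607 = 11.09 rev/s.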